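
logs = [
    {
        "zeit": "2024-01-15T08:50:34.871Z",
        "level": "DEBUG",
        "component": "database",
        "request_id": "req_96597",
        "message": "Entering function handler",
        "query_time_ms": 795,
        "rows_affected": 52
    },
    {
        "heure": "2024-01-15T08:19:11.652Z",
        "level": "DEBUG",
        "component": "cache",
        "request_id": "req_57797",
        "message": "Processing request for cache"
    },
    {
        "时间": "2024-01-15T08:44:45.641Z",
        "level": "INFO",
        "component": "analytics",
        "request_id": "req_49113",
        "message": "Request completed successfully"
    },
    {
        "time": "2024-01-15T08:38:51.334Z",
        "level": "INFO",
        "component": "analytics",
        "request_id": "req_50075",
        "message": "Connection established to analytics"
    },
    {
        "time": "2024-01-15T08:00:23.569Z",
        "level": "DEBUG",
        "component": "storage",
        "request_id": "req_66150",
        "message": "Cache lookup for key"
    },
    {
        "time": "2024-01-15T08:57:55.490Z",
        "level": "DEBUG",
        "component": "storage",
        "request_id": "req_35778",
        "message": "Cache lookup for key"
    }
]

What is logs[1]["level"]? "DEBUG"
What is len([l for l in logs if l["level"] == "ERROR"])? 0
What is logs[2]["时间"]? "2024-01-15T08:44:45.641Z"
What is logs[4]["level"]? "DEBUG"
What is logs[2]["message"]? "Request completed successfully"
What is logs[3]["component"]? "analytics"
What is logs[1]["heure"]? "2024-01-15T08:19:11.652Z"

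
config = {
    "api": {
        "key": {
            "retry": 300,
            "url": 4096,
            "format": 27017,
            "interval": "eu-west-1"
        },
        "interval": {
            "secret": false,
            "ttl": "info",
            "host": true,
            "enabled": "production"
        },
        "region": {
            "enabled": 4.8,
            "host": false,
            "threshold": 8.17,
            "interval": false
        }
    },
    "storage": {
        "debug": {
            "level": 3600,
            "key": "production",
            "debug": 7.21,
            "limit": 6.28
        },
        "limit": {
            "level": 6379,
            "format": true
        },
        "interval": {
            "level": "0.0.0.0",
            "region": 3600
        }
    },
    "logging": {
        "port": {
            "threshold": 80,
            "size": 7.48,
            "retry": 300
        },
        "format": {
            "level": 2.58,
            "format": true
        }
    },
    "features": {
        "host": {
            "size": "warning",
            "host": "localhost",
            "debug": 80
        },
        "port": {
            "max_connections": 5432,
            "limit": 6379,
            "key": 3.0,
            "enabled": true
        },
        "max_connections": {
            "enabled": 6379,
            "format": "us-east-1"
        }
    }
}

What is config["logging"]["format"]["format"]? True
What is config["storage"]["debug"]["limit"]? 6.28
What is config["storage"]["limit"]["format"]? True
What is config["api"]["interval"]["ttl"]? "info"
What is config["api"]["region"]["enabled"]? 4.8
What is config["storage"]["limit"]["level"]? 6379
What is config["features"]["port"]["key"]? 3.0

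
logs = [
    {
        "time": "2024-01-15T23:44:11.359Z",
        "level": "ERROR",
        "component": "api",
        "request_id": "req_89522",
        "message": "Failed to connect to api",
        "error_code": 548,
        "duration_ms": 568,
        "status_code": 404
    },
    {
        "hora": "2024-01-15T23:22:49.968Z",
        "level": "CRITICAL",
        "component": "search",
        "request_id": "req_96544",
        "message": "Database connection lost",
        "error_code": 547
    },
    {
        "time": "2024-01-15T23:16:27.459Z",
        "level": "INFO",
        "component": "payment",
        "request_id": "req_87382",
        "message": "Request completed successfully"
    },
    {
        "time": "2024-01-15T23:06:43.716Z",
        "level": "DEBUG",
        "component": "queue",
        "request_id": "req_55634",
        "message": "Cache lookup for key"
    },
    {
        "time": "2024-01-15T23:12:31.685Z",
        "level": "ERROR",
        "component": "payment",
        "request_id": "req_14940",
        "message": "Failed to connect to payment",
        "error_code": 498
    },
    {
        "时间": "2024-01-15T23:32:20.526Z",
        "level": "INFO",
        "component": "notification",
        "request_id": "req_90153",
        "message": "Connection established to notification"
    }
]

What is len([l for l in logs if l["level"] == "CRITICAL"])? 1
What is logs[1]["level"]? "CRITICAL"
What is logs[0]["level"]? "ERROR"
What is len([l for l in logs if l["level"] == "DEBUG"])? 1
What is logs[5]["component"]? "notification"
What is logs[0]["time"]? "2024-01-15T23:44:11.359Z"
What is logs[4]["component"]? "payment"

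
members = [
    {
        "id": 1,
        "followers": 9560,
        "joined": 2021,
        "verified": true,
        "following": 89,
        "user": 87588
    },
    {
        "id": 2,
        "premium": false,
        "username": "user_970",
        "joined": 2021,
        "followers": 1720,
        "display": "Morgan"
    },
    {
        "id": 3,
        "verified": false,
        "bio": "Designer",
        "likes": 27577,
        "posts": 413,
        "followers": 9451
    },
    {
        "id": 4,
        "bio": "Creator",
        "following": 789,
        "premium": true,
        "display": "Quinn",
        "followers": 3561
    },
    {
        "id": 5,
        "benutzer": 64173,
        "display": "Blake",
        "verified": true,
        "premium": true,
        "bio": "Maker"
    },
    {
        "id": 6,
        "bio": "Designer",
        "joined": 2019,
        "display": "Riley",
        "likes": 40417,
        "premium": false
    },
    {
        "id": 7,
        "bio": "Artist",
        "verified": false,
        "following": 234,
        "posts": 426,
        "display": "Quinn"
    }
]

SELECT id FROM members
[1, 2, 3, 4, 5, 6, 7]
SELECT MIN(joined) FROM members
2019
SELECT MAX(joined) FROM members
2021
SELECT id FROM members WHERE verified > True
[]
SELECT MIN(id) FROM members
1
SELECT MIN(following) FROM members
89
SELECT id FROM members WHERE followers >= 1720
[1, 2, 3, 4]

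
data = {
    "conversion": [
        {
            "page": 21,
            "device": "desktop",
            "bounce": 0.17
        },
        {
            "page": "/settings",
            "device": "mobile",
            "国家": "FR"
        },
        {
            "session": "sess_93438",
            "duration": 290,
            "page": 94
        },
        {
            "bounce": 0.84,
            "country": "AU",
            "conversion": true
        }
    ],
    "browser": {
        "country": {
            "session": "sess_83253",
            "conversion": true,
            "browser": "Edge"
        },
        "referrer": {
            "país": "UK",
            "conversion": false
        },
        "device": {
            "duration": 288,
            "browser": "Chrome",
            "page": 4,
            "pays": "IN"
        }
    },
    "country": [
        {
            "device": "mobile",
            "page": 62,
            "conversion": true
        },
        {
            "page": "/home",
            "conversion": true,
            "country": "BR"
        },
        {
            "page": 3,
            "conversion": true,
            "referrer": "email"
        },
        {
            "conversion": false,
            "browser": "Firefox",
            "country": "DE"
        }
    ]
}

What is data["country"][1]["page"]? "/home"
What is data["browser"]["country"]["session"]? "sess_83253"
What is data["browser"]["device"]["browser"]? "Chrome"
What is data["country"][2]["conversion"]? True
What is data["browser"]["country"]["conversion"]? True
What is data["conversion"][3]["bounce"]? 0.84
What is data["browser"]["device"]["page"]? 4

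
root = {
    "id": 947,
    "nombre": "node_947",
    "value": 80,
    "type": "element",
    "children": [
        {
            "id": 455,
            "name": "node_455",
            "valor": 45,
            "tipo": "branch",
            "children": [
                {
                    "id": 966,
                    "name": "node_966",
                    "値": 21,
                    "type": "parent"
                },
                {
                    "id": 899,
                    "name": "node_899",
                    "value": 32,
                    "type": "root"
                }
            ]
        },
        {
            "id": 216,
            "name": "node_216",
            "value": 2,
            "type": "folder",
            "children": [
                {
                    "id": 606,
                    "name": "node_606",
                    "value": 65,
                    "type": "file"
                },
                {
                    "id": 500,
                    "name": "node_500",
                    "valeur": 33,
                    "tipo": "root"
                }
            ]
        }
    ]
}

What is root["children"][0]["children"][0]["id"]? 966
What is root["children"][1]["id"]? 216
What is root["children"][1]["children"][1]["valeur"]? 33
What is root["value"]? 80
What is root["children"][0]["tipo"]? "branch"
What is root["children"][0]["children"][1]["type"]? "root"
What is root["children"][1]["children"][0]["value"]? 65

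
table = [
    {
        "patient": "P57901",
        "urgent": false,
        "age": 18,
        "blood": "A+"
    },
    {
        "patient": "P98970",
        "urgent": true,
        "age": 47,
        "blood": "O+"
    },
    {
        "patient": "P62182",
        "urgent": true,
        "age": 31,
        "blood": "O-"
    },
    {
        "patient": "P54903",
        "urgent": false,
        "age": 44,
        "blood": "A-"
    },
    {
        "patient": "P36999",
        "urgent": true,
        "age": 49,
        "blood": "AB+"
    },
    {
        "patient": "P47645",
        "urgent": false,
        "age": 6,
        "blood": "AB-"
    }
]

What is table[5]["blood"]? "AB-"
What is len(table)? 6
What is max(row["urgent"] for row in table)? True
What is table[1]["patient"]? "P98970"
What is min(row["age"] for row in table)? 6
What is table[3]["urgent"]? False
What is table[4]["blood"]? "AB+"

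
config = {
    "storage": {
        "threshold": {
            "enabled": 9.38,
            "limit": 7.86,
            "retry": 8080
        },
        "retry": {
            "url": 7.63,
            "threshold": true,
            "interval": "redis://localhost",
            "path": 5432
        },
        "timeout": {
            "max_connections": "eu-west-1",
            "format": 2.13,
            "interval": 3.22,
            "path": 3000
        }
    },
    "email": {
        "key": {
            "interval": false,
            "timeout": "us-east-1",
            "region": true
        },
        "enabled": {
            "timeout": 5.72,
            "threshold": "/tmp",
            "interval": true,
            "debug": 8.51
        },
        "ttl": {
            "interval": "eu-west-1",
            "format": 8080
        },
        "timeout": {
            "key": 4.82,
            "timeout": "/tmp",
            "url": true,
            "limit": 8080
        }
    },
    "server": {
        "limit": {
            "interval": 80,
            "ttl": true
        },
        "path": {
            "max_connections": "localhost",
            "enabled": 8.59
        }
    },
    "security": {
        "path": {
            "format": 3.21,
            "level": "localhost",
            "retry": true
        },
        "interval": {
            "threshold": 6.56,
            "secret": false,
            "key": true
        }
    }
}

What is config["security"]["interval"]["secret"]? False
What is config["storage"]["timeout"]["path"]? 3000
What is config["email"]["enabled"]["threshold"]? "/tmp"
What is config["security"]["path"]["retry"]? True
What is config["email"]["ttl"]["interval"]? "eu-west-1"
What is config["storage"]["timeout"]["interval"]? 3.22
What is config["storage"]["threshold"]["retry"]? 8080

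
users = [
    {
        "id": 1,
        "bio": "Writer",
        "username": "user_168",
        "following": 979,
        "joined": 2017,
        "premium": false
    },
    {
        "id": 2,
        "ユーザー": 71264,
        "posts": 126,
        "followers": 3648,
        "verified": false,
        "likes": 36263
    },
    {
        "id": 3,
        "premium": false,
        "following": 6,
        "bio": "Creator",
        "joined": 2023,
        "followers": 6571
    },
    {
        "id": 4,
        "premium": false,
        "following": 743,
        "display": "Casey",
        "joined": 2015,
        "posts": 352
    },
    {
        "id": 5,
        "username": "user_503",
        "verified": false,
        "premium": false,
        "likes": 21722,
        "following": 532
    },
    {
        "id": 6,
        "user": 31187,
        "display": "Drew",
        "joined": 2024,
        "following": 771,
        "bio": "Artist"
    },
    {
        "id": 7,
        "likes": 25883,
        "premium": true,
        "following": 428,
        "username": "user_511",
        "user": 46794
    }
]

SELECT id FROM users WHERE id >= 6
[6, 7]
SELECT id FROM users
[1, 2, 3, 4, 5, 6, 7]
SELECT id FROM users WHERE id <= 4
[1, 2, 3, 4]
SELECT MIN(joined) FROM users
2015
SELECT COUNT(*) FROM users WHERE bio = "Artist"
1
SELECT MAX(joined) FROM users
2024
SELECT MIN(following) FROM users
6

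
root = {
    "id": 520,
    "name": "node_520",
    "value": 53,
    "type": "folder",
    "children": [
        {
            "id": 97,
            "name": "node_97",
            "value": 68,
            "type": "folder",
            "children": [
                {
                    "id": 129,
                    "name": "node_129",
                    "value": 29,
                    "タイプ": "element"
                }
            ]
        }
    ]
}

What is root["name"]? "node_520"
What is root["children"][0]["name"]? "node_97"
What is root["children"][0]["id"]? 97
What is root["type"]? "folder"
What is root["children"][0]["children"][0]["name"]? "node_129"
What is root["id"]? 520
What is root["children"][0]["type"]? "folder"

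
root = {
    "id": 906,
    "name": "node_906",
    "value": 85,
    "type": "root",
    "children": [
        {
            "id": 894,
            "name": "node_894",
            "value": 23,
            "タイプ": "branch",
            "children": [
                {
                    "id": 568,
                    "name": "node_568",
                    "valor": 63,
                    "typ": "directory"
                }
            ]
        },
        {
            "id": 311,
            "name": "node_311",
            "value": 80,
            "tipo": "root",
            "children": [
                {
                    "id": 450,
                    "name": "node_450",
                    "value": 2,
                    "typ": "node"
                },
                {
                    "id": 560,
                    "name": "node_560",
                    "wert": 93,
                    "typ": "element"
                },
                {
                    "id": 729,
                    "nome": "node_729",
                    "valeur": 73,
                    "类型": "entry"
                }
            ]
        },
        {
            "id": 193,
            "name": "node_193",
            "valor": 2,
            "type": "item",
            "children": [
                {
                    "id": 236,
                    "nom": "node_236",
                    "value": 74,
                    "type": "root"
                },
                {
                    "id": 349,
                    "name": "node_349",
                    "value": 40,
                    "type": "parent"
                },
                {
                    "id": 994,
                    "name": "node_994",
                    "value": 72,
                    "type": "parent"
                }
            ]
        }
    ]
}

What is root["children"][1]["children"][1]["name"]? "node_560"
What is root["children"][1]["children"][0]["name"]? "node_450"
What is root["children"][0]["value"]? 23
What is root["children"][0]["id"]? 894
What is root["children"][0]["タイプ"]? "branch"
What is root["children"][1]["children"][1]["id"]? 560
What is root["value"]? 85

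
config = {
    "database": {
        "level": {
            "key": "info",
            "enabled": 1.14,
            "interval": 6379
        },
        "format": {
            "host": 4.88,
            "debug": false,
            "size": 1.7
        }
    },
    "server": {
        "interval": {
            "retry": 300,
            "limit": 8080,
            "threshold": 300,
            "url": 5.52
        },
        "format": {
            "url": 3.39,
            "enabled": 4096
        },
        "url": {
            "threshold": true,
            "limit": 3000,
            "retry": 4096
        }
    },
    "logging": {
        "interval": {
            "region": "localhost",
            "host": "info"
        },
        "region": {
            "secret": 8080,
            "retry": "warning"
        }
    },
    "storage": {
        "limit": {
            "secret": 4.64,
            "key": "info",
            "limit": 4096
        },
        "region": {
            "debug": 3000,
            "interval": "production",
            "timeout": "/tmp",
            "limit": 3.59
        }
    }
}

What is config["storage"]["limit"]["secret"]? 4.64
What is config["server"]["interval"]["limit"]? 8080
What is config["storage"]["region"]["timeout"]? "/tmp"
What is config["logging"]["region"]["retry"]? "warning"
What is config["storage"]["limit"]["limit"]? 4096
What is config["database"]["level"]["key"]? "info"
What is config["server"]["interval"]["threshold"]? 300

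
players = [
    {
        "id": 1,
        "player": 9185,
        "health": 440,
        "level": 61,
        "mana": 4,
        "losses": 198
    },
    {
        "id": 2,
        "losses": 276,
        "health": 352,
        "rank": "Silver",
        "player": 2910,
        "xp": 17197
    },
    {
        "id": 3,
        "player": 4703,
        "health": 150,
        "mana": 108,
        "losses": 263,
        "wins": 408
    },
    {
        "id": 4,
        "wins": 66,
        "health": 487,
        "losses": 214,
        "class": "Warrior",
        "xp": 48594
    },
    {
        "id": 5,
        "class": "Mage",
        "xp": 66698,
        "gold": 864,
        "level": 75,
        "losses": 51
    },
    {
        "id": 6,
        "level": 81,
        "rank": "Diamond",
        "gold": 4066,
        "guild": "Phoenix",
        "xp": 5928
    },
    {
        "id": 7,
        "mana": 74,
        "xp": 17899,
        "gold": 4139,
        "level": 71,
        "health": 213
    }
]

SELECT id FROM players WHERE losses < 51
[]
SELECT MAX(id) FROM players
7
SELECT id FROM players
[1, 2, 3, 4, 5, 6, 7]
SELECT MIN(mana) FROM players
4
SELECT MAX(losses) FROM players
276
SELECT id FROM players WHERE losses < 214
[1, 5]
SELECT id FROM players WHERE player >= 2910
[1, 2, 3]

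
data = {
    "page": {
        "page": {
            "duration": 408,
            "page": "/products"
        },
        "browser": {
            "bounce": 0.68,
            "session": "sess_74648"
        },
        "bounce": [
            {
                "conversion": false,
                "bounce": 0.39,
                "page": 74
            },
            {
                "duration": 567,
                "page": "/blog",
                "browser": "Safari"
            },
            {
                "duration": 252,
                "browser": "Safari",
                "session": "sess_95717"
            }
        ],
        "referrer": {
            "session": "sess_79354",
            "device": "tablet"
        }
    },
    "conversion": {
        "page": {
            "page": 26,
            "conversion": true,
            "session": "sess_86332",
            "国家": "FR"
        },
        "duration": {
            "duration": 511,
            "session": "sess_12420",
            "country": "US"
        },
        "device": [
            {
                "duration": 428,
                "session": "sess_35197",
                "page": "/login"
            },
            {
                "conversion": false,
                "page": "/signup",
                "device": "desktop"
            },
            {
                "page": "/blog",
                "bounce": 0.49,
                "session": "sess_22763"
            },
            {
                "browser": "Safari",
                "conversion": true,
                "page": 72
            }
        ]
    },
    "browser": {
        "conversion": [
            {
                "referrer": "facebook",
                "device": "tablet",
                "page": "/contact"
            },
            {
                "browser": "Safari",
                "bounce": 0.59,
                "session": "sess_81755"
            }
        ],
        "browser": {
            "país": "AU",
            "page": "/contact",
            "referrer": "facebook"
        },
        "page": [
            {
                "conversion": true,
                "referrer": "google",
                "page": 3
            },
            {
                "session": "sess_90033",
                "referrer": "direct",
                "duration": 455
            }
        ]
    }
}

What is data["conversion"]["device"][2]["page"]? "/blog"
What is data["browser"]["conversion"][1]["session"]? "sess_81755"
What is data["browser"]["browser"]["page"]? "/contact"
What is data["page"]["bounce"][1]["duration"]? 567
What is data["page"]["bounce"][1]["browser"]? "Safari"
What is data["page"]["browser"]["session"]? "sess_74648"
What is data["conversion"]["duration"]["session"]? "sess_12420"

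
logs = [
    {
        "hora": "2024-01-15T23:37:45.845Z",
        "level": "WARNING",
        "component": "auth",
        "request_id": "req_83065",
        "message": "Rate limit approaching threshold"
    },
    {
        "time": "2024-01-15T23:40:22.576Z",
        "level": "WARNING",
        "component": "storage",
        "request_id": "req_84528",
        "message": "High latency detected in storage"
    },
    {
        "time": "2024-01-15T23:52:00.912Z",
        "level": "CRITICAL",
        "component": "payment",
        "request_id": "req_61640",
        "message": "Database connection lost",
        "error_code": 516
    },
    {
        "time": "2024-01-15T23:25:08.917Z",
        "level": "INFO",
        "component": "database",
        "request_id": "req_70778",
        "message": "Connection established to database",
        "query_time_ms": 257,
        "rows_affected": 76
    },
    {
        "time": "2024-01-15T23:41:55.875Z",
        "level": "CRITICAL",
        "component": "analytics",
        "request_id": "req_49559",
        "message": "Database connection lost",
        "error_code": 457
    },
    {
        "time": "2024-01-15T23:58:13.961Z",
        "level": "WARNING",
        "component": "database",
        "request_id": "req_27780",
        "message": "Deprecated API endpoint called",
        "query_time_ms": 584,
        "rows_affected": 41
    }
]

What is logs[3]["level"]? "INFO"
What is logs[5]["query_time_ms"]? 584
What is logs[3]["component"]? "database"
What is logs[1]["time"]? "2024-01-15T23:40:22.576Z"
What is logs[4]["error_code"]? 457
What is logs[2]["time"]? "2024-01-15T23:52:00.912Z"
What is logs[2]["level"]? "CRITICAL"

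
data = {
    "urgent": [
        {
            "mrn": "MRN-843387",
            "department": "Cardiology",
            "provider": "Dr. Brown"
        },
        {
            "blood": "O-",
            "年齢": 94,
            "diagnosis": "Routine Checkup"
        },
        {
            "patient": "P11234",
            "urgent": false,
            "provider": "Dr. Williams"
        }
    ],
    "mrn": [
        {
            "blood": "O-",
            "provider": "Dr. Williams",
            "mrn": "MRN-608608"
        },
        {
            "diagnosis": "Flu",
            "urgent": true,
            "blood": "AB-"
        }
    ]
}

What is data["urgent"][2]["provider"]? "Dr. Williams"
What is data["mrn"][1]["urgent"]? True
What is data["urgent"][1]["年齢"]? 94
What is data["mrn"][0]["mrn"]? "MRN-608608"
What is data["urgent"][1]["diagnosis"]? "Routine Checkup"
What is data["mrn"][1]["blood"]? "AB-"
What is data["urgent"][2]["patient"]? "P11234"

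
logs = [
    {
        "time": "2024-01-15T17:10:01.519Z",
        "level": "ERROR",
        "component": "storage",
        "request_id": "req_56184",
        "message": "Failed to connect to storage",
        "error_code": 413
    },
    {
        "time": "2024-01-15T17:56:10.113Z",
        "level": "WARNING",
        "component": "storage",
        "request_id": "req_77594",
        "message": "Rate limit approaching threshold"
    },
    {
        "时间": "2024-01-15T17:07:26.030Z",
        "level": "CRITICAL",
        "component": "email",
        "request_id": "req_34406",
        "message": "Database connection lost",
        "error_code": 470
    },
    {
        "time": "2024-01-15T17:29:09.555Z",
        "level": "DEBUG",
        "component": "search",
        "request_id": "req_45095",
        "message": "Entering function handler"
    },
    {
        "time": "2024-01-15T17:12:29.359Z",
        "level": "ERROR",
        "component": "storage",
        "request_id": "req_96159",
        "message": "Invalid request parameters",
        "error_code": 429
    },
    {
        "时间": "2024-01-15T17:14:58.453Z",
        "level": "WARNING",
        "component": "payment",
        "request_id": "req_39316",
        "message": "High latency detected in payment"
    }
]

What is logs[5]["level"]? "WARNING"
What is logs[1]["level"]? "WARNING"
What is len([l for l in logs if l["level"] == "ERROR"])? 2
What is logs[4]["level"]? "ERROR"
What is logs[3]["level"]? "DEBUG"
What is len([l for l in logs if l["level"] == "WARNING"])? 2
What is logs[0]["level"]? "ERROR"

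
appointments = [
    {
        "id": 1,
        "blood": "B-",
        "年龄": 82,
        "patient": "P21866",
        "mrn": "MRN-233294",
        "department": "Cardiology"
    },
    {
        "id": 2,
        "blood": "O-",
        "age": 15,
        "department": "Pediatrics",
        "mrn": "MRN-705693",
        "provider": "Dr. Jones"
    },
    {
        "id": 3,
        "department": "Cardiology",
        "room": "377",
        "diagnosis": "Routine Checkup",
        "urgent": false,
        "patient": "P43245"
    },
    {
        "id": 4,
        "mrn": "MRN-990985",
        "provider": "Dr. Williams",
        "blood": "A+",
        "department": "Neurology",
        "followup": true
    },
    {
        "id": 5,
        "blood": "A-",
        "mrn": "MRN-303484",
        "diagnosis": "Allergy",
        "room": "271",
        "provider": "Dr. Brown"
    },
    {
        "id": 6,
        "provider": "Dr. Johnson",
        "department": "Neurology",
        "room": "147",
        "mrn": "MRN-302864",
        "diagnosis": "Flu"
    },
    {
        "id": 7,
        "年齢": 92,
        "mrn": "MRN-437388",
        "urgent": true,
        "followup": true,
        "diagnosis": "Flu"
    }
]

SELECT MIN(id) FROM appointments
1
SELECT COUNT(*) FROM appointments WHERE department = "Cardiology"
2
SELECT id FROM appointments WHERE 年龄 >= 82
[1]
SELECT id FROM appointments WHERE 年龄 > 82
[]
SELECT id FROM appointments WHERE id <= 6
[1, 2, 3, 4, 5, 6]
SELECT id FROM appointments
[1, 2, 3, 4, 5, 6, 7]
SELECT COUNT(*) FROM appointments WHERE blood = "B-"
1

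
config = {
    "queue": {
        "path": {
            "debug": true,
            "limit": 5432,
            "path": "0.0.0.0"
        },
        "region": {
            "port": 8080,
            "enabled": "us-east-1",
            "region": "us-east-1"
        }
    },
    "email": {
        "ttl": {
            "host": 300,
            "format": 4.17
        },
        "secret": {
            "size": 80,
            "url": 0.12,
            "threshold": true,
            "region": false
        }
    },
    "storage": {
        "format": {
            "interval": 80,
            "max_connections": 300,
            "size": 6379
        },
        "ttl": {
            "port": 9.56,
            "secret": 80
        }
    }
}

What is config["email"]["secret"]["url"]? 0.12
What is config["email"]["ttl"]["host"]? 300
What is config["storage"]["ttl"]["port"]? 9.56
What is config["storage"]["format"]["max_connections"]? 300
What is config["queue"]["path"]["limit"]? 5432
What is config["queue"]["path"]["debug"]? True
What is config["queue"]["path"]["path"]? "0.0.0.0"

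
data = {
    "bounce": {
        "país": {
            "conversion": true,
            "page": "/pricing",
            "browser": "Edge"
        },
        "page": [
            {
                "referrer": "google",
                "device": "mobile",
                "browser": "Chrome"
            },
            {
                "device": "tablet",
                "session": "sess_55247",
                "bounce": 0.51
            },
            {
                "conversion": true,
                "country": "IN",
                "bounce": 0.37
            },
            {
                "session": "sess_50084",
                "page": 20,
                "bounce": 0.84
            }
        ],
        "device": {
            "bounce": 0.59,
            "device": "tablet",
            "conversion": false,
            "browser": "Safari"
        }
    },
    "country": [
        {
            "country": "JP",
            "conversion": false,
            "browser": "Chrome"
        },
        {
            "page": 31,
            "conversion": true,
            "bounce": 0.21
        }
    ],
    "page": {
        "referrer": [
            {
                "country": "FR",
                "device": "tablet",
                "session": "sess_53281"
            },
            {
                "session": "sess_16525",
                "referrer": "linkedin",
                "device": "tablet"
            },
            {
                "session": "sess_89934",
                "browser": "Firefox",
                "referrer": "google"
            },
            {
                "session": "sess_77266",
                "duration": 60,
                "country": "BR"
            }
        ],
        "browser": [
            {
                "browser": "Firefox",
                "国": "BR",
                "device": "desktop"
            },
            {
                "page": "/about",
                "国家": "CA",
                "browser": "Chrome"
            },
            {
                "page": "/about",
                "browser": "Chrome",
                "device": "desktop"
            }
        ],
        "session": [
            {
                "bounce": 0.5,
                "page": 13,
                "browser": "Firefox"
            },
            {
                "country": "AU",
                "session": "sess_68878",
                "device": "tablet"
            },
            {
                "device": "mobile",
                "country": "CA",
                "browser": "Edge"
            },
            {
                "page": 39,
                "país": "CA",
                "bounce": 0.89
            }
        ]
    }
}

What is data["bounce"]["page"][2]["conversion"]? True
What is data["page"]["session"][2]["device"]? "mobile"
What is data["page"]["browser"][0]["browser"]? "Firefox"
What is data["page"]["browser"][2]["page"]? "/about"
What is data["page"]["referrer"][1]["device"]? "tablet"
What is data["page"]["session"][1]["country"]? "AU"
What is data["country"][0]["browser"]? "Chrome"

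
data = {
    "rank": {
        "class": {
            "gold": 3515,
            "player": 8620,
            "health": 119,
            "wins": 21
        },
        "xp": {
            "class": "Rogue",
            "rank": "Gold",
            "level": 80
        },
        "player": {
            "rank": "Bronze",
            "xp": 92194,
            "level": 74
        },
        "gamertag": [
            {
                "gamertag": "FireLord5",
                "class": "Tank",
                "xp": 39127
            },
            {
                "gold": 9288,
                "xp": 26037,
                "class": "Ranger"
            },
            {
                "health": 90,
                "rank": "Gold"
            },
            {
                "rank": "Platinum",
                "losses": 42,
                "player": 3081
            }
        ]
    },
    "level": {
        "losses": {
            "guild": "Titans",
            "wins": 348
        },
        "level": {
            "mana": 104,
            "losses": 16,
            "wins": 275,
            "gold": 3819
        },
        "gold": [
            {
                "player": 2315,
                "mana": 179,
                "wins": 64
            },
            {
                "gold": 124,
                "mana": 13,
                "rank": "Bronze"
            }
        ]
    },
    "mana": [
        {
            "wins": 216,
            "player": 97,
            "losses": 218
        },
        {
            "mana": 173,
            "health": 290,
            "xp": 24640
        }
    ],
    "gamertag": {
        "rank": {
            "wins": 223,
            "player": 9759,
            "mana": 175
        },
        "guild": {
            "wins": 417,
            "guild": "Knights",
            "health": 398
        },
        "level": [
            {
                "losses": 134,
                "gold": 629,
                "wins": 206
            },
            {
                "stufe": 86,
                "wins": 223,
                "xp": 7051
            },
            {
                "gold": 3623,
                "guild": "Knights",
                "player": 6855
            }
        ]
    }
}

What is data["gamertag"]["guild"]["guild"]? "Knights"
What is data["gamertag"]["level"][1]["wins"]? 223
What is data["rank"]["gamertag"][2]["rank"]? "Gold"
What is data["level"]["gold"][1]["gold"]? 124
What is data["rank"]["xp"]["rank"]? "Gold"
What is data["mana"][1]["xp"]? 24640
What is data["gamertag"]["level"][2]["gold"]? 3623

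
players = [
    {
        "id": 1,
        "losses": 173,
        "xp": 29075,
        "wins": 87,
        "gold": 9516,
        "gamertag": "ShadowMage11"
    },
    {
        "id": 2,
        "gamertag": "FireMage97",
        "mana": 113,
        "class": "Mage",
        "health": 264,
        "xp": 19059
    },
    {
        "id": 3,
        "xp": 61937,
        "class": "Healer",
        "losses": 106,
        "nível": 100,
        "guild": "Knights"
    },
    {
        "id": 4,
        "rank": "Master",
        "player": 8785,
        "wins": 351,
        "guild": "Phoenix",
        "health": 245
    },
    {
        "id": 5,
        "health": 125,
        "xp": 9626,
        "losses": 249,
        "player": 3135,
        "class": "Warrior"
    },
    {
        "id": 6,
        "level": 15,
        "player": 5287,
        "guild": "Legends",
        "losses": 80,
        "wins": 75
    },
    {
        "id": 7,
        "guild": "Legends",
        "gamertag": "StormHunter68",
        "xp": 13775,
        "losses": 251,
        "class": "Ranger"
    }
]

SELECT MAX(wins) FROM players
351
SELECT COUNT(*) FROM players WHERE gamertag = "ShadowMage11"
1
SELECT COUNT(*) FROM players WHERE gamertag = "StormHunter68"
1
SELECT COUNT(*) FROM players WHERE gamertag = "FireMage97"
1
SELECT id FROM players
[1, 2, 3, 4, 5, 6, 7]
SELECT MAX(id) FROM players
7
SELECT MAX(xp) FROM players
61937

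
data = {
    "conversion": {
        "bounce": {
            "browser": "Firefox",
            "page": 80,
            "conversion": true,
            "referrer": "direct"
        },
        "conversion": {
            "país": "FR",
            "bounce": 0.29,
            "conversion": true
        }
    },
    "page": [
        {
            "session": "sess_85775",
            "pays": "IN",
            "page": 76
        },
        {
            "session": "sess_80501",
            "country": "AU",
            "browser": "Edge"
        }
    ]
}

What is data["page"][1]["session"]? "sess_80501"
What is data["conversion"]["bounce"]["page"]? 80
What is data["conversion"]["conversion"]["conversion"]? True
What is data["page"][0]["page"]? 76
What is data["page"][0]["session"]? "sess_85775"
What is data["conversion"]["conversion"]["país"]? "FR"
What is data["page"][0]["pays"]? "IN"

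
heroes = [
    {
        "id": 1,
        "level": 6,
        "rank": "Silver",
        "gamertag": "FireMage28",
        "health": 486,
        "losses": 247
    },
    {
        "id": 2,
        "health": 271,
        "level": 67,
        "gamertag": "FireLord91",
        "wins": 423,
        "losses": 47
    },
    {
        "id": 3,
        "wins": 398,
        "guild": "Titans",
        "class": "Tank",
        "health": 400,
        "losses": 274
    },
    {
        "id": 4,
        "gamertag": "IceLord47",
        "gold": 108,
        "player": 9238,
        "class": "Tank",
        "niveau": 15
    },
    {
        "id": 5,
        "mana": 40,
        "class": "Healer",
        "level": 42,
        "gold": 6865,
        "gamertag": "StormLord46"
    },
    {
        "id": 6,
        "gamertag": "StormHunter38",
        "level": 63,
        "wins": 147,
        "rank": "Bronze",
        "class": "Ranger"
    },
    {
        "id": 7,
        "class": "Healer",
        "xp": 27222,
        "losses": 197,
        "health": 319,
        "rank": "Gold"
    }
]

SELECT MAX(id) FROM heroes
7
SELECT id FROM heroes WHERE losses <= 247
[1, 2, 7]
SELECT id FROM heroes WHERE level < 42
[1]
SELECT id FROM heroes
[1, 2, 3, 4, 5, 6, 7]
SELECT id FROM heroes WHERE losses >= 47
[1, 2, 3, 7]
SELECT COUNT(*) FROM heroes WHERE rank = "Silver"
1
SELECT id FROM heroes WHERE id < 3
[1, 2]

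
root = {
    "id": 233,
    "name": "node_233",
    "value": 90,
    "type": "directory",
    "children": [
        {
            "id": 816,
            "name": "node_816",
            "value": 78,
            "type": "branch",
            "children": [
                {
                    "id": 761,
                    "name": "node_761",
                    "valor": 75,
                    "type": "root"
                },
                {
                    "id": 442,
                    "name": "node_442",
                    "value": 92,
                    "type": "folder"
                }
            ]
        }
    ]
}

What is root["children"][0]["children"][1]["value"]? 92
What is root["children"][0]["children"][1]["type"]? "folder"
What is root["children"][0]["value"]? 78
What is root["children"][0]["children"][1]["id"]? 442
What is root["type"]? "directory"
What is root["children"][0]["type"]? "branch"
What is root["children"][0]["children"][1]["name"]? "node_442"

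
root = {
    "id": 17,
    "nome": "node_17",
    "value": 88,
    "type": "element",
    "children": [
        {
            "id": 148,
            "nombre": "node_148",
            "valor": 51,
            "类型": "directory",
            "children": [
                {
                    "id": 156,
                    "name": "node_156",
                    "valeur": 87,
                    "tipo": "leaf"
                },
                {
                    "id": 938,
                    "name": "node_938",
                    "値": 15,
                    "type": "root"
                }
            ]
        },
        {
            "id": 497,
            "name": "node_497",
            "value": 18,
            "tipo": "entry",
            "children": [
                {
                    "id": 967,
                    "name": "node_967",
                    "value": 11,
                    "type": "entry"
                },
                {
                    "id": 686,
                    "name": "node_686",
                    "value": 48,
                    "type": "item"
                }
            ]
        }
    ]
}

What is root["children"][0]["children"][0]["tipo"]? "leaf"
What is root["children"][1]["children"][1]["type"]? "item"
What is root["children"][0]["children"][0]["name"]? "node_156"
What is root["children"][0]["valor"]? 51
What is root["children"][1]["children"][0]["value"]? 11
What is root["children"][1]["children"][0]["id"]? 967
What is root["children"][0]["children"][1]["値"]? 15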